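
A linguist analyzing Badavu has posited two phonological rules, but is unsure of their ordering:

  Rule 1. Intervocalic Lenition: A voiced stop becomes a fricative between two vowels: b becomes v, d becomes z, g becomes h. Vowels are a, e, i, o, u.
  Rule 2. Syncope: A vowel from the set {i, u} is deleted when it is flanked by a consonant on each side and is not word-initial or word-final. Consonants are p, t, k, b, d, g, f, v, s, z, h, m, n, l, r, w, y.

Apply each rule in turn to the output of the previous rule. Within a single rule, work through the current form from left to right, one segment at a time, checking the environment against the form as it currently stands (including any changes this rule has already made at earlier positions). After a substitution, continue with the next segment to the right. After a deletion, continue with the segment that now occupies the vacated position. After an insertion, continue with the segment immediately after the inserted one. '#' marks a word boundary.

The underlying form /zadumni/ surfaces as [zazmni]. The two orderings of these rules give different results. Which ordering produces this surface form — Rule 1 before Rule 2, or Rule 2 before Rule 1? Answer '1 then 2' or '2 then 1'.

Order 1 then 2:
  1 Intervocalic Lenition: [zadumni] → [zazumni]
  2 Syncope: [zazumni] → [zazmni]
  result: [zazmni]
Order 2 then 1:
  2 Syncope: [zadumni] → [zadmni]
  1 Intervocalic Lenition: no change — [zadmni]
  result: [zadmni]

1 then 2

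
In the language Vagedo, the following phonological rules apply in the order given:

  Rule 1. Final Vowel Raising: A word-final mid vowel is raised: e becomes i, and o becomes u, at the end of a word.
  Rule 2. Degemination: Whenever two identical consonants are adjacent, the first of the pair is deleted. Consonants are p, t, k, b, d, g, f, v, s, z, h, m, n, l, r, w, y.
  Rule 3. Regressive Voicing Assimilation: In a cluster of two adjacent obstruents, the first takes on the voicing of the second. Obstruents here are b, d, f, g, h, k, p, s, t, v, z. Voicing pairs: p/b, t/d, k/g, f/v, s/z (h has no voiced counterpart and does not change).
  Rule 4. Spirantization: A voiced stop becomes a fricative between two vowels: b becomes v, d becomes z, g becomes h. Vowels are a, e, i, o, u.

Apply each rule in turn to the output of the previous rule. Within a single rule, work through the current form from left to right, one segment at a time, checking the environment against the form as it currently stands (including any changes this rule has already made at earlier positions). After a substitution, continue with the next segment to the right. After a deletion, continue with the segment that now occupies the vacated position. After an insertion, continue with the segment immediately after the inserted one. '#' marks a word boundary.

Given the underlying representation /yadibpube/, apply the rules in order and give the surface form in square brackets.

Rule 1 Final Vowel Raising: [yadibpube] → [yadibpubi]
Rule 2 Degemination: no change — [yadibpubi]
Rule 3 Regressive Voicing Assimilation: [yadibpubi] → [yadippubi]
Rule 4 Spirantization: [yadippubi] → [yazippuvi]

[yazippuvi]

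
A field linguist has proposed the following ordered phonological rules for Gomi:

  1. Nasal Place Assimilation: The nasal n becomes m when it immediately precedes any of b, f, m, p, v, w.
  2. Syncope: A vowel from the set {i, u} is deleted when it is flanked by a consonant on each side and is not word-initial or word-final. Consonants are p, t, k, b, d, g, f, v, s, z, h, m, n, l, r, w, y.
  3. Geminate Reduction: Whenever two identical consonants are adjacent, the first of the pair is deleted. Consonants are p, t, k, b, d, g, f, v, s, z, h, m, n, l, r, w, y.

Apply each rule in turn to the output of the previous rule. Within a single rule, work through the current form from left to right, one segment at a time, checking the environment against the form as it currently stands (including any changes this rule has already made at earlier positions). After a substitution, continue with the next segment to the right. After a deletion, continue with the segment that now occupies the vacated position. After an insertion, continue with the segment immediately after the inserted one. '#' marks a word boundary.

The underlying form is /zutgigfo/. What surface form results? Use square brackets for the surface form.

1 Nasal Place Assimilation: no change — [zutgigfo]
2 Syncope: [zutgigfo] → [ztggfo]
3 Geminate Reduction: [ztggfo] → [ztgfo]

[ztgfo]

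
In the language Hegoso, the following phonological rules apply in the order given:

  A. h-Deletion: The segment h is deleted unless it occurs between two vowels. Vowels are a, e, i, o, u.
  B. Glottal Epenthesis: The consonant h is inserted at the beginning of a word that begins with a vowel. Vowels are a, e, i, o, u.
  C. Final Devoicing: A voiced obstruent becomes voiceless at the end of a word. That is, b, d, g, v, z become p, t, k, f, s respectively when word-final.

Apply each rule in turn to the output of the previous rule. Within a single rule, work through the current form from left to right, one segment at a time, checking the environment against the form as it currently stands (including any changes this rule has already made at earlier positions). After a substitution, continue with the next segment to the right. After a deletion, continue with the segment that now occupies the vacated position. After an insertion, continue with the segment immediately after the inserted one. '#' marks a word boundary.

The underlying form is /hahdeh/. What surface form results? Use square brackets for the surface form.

A h-Deletion: [hahdeh] → [ade]
B Glottal Epenthesis: [ade] → [hade]
C Final Devoicing: no change — [hade]

[hade]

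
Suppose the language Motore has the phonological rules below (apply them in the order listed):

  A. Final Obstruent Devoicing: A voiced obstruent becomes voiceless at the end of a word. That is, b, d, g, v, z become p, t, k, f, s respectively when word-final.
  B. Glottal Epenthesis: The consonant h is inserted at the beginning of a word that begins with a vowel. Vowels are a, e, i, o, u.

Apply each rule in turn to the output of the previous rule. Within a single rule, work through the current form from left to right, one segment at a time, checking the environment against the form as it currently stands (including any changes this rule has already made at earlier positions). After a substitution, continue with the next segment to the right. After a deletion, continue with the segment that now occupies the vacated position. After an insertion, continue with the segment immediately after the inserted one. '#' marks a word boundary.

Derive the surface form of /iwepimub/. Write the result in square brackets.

A Final Obstruent Devoicing: [iwepimub] → [iwepimup]
B Glottal Epenthesis: [iwepimup] → [hiwepimup]

[hiwepimup]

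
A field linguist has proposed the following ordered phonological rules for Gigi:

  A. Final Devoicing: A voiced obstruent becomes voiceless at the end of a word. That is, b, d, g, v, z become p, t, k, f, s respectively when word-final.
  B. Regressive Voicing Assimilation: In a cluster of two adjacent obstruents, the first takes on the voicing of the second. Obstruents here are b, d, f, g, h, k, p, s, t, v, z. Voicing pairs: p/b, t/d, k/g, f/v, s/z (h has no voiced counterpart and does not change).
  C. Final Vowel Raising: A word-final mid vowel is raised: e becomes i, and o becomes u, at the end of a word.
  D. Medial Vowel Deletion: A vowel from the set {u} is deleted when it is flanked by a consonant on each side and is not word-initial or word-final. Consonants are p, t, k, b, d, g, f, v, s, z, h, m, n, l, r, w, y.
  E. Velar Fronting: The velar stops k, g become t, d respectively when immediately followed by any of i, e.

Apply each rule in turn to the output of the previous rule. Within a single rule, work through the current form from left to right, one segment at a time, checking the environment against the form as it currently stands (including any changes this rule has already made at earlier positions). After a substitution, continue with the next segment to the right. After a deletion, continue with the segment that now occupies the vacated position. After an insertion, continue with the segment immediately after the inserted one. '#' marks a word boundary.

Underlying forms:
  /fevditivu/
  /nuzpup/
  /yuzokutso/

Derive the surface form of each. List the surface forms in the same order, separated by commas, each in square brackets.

[fevditivu], [nspp], [yzoktsu]

/fevditivu/:
  A Final Devoicing: no change — [fevditivu]
  B Regressive Voicing Assimilation: no change — [fevditivu]
  C Final Vowel Raising: no change — [fevditivu]
  D Medial Vowel Deletion: no change — [fevditivu]
  E Velar Fronting: no change — [fevditivu]
/nuzpup/:
  A Final Devoicing: no change — [nuzpup]
  B Regressive Voicing Assimilation: [nuzpup] → [nuspup]
  C Final Vowel Raising: no change — [nuspup]
  D Medial Vowel Deletion: [nuspup] → [nspp]
  E Velar Fronting: no change — [nspp]
/yuzokutso/:
  A Final Devoicing: no change — [yuzokutso]
  B Regressive Voicing Assimilation: no change — [yuzokutso]
  C Final Vowel Raising: [yuzokutso] → [yuzokutsu]
  D Medial Vowel Deletion: [yuzokutsu] → [yzoktsu]
  E Velar Fronting: no change — [yzoktsu]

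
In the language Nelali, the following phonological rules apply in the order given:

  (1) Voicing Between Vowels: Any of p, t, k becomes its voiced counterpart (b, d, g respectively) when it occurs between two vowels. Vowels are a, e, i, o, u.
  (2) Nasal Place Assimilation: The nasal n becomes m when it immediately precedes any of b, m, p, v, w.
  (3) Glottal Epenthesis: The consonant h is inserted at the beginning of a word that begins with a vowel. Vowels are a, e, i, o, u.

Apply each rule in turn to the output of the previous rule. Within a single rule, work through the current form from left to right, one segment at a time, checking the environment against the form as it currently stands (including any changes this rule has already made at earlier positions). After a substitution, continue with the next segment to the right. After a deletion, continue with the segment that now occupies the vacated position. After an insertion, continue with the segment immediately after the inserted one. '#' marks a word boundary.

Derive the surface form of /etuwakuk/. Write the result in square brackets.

[heduwaguk]

(1) Voicing Between Vowels: [etuwakuk] → [eduwaguk]
(2) Nasal Place Assimilation: no change — [eduwaguk]
(3) Glottal Epenthesis: [eduwaguk] → [heduwaguk]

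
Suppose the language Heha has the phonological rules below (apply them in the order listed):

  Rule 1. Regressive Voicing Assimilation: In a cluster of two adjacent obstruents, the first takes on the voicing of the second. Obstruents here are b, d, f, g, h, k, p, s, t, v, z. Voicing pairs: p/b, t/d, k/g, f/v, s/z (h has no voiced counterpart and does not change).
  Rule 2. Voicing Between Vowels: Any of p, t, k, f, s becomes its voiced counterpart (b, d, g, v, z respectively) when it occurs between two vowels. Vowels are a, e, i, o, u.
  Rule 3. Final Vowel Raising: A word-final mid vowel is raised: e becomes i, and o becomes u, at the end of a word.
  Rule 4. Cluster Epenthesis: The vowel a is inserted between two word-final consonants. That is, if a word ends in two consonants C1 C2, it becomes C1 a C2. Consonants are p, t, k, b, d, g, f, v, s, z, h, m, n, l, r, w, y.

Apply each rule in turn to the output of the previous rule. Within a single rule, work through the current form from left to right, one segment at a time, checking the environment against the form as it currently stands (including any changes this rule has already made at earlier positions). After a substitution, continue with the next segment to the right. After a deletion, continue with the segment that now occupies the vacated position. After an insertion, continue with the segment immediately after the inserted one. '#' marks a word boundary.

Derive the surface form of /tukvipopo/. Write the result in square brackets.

Rule 1 Regressive Voicing Assimilation: [tukvipopo] → [tugvipopo]
Rule 2 Voicing Between Vowels: [tugvipopo] → [tugvibobo]
Rule 3 Final Vowel Raising: [tugvibobo] → [tugvibobu]
Rule 4 Cluster Epenthesis: no change — [tugvibobu]

[tugvibobu]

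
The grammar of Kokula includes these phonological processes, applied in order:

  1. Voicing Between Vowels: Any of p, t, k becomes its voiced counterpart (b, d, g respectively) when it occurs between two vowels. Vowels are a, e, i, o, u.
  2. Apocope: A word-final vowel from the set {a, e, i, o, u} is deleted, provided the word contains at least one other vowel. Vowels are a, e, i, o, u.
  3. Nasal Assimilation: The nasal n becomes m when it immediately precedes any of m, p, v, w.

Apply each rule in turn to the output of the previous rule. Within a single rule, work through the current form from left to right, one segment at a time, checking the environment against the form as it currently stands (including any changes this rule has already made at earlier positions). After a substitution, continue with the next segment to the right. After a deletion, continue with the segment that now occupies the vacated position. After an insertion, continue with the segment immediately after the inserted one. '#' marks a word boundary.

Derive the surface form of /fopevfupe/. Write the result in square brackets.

1 Voicing Between Vowels: [fopevfupe] → [fobevfube]
2 Apocope: [fobevfube] → [fobevfub]
3 Nasal Assimilation: no change — [fobevfub]

[fobevfub]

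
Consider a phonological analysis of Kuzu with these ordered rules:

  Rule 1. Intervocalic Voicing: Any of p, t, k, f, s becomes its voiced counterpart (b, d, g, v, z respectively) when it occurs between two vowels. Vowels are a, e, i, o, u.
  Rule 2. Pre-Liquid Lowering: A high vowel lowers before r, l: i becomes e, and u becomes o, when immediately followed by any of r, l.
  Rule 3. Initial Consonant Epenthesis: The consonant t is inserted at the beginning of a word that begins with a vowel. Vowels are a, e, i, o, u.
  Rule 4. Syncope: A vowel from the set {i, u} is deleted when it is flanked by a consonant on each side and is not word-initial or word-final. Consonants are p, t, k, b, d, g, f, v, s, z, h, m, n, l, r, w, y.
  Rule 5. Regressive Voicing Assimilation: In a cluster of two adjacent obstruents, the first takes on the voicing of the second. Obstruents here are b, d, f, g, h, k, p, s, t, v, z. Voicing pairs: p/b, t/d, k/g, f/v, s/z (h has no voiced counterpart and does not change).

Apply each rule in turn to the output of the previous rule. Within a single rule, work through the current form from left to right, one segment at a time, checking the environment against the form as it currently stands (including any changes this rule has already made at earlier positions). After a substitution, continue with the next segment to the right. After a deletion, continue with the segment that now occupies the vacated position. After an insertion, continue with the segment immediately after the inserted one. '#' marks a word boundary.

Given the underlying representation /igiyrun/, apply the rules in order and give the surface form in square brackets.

Rule 1 Intervocalic Voicing: no change — [igiyrun]
Rule 2 Pre-Liquid Lowering: no change — [igiyrun]
Rule 3 Initial Consonant Epenthesis: [igiyrun] → [tigiyrun]
Rule 4 Syncope: [tigiyrun] → [tgyrn]
Rule 5 Regressive Voicing Assimilation: [tgyrn] → [dgyrn]

[dgyrn]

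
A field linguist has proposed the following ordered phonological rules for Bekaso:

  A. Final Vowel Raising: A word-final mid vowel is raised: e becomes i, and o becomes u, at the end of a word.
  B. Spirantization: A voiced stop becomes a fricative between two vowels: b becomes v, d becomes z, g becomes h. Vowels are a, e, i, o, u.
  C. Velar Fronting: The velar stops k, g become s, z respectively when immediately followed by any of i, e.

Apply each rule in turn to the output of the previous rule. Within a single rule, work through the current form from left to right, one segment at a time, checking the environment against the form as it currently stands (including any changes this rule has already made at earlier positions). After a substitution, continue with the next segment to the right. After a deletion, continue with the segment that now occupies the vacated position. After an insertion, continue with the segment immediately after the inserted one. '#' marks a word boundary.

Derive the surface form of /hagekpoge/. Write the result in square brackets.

A Final Vowel Raising: [hagekpoge] → [hagekpogi]
B Spirantization: [hagekpogi] → [hahekpohi]
C Velar Fronting: no change — [hahekpohi]

[hahekpohi]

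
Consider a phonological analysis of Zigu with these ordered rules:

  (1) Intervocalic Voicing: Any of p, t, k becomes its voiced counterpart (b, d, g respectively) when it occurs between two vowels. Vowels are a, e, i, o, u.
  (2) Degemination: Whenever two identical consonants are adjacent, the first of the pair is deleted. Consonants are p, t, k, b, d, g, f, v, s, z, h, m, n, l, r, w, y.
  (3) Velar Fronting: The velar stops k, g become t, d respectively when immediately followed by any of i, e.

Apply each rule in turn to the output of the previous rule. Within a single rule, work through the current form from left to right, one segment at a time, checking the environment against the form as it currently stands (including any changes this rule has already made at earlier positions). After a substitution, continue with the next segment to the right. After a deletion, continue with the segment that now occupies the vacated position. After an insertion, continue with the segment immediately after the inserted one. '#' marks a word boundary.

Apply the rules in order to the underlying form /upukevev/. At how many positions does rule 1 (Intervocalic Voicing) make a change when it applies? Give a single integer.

(1) Intervocalic Voicing: [upukevev] → [ubugevev]
(2) Degemination: no change — [ubugevev]
(3) Velar Fronting: [ubugevev] → [ubudevev]
Rule 1 changed 2 position(s).

2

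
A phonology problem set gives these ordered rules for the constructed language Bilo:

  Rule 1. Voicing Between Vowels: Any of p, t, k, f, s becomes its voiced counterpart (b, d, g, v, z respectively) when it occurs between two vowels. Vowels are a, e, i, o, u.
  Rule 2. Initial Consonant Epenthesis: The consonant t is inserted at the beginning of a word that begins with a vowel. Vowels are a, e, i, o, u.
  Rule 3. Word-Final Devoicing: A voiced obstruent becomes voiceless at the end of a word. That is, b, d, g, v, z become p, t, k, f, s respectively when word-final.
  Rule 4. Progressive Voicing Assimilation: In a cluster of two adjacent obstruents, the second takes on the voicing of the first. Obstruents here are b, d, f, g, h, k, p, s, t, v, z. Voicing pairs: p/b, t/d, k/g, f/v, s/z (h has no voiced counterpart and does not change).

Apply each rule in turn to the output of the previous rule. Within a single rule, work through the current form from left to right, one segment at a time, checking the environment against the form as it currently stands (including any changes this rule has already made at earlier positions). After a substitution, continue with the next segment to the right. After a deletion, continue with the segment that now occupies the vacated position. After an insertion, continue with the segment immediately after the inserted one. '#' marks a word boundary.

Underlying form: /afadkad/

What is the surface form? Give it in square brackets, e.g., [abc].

Rule 1 Voicing Between Vowels: [afadkad] → [avadkad]
Rule 2 Initial Consonant Epenthesis: [avadkad] → [tavadkad]
Rule 3 Word-Final Devoicing: [tavadkad] → [tavadkat]
Rule 4 Progressive Voicing Assimilation: [tavadkat] → [tavadgat]

[tavadgat]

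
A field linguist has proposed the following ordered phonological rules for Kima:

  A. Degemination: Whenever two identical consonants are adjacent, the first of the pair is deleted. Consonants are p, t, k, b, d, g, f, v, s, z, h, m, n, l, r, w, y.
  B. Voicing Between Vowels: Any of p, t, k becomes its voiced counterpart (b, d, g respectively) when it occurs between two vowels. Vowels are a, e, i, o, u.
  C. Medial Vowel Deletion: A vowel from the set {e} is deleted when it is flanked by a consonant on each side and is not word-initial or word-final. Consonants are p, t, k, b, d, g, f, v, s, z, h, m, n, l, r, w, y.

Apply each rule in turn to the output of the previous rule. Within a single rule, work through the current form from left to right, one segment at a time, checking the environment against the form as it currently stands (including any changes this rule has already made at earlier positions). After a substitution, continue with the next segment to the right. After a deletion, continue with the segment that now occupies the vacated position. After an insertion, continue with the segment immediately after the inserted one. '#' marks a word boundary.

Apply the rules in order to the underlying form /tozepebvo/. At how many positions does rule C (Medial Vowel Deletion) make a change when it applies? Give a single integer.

2

A Degemination: no change — [tozepebvo]
B Voicing Between Vowels: [tozepebvo] → [tozebebvo]
C Medial Vowel Deletion: [tozebebvo] → [tozbbvo]
Rule C changed 2 position(s).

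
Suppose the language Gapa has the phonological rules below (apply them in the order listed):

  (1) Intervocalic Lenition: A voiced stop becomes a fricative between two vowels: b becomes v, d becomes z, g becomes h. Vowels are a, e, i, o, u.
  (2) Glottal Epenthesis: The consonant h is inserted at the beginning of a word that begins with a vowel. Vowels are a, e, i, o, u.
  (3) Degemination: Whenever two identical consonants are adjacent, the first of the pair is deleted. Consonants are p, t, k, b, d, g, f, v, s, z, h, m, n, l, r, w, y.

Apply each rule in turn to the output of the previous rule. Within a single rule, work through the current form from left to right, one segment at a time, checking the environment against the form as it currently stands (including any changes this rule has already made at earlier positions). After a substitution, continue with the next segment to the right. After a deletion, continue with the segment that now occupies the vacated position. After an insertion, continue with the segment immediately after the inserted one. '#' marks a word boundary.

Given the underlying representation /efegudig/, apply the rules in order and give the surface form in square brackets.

(1) Intervocalic Lenition: [efegudig] → [efehuzig]
(2) Glottal Epenthesis: [efehuzig] → [hefehuzig]
(3) Degemination: no change — [hefehuzig]

[hefehuzig]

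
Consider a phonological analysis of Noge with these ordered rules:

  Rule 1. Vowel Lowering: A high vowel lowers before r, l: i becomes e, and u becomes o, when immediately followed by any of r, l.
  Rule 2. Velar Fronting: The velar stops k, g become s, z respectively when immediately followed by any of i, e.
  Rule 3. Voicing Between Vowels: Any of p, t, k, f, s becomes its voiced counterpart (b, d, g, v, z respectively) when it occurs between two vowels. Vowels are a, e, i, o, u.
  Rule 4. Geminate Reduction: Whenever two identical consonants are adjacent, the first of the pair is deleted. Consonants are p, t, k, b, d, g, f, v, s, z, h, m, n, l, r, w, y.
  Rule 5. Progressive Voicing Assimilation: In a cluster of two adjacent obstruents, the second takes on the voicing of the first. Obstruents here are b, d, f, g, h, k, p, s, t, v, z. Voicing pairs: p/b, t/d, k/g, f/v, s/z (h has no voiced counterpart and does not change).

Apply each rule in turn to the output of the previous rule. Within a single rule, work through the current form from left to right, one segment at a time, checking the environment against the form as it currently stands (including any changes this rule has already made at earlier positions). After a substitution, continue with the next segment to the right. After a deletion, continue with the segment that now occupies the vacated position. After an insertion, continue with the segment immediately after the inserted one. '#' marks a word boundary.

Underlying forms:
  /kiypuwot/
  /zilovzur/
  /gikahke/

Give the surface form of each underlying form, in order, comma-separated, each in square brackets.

/kiypuwot/:
  Rule 1 Vowel Lowering: no change — [kiypuwot]
  Rule 2 Velar Fronting: [kiypuwot] → [siypuwot]
  Rule 3 Voicing Between Vowels: no change — [siypuwot]
  Rule 4 Geminate Reduction: no change — [siypuwot]
  Rule 5 Progressive Voicing Assimilation: no change — [siypuwot]
/zilovzur/:
  Rule 1 Vowel Lowering: [zilovzur] → [zelovzor]
  Rule 2 Velar Fronting: no change — [zelovzor]
  Rule 3 Voicing Between Vowels: no change — [zelovzor]
  Rule 4 Geminate Reduction: no change — [zelovzor]
  Rule 5 Progressive Voicing Assimilation: no change — [zelovzor]
/gikahke/:
  Rule 1 Vowel Lowering: no change — [gikahke]
  Rule 2 Velar Fronting: [gikahke] → [zikahse]
  Rule 3 Voicing Between Vowels: [zikahse] → [zigahse]
  Rule 4 Geminate Reduction: no change — [zigahse]
  Rule 5 Progressive Voicing Assimilation: no change — [zigahse]

[siypuwot], [zelovzor], [zigahse]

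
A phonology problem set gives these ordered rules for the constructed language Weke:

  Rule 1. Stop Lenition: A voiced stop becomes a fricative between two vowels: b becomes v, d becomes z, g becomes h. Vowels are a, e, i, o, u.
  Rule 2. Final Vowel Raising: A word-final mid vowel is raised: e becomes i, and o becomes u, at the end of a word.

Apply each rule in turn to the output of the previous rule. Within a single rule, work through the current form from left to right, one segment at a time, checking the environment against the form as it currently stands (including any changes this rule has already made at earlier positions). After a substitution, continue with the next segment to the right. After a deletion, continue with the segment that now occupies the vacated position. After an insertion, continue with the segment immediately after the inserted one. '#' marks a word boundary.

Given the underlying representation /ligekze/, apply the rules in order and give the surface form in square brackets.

[lihekzi]

Rule 1 Stop Lenition: [ligekze] → [lihekze]
Rule 2 Final Vowel Raising: [lihekze] → [lihekzi]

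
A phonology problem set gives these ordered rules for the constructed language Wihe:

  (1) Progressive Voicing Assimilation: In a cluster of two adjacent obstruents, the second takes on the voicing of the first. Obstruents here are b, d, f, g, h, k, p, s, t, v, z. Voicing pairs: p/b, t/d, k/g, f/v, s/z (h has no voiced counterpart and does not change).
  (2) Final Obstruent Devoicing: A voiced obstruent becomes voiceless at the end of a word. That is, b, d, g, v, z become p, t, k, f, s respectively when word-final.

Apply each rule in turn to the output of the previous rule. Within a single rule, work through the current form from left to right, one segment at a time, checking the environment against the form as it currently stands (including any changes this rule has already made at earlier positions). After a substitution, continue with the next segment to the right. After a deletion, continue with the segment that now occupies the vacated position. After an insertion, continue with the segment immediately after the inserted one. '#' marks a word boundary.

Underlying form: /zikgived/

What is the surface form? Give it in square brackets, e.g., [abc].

[zikkivet]

(1) Progressive Voicing Assimilation: [zikgived] → [zikkived]
(2) Final Obstruent Devoicing: [zikkived] → [zikkivet]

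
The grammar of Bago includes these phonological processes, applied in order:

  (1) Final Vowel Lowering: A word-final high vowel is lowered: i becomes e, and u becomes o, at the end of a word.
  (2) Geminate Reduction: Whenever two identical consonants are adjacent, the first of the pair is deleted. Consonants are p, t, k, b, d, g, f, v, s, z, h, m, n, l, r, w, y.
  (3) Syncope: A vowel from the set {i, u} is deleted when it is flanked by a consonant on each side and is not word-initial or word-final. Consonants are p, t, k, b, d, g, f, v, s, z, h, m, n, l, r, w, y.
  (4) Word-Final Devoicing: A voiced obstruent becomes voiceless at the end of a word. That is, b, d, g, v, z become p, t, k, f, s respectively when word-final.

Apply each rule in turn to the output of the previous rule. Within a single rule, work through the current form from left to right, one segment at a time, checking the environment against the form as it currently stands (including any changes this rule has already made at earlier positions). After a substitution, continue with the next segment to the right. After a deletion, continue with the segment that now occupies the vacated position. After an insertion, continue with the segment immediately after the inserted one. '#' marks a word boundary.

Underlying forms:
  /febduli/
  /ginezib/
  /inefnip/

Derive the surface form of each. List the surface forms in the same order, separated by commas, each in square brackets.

/febduli/:
  (1) Final Vowel Lowering: [febduli] → [febdule]
  (2) Geminate Reduction: no change — [febdule]
  (3) Syncope: [febdule] → [febdle]
  (4) Word-Final Devoicing: no change — [febdle]
/ginezib/:
  (1) Final Vowel Lowering: no change — [ginezib]
  (2) Geminate Reduction: no change — [ginezib]
  (3) Syncope: [ginezib] → [gnezb]
  (4) Word-Final Devoicing: [gnezb] → [gnezp]
/inefnip/:
  (1) Final Vowel Lowering: no change — [inefnip]
  (2) Geminate Reduction: no change — [inefnip]
  (3) Syncope: [inefnip] → [inefnp]
  (4) Word-Final Devoicing: no change — [inefnp]

[febdle], [gnezp], [inefnp]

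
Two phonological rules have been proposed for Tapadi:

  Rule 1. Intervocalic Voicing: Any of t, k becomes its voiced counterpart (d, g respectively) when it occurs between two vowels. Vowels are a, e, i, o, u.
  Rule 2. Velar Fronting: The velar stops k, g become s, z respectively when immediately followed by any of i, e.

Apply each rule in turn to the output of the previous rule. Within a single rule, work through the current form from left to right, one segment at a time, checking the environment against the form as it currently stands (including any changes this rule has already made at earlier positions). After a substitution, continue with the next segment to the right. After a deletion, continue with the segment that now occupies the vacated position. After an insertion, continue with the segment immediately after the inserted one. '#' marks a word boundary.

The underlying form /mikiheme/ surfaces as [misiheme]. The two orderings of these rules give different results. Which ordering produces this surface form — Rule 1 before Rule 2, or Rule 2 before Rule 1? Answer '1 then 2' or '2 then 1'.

2 then 1

Order 1 then 2:
  1 Intervocalic Voicing: [mikiheme] → [migiheme]
  2 Velar Fronting: [migiheme] → [miziheme]
  result: [miziheme]
Order 2 then 1:
  2 Velar Fronting: [mikiheme] → [misiheme]
  1 Intervocalic Voicing: no change — [misiheme]
  result: [misiheme]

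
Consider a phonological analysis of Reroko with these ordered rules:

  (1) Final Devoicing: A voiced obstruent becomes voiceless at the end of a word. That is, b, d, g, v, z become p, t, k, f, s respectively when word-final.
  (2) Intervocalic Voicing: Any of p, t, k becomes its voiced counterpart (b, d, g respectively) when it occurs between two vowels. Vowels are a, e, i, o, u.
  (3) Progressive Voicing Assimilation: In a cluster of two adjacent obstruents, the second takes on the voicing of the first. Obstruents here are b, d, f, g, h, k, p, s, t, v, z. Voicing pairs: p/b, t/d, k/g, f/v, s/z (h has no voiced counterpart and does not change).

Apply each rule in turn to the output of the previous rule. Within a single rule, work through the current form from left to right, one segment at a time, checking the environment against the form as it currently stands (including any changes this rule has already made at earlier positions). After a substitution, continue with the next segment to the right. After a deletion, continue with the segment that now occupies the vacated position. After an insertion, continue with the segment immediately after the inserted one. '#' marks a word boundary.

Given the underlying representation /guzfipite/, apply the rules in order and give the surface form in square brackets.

[guzvibide]

(1) Final Devoicing: no change — [guzfipite]
(2) Intervocalic Voicing: [guzfipite] → [guzfibide]
(3) Progressive Voicing Assimilation: [guzfibide] → [guzvibide]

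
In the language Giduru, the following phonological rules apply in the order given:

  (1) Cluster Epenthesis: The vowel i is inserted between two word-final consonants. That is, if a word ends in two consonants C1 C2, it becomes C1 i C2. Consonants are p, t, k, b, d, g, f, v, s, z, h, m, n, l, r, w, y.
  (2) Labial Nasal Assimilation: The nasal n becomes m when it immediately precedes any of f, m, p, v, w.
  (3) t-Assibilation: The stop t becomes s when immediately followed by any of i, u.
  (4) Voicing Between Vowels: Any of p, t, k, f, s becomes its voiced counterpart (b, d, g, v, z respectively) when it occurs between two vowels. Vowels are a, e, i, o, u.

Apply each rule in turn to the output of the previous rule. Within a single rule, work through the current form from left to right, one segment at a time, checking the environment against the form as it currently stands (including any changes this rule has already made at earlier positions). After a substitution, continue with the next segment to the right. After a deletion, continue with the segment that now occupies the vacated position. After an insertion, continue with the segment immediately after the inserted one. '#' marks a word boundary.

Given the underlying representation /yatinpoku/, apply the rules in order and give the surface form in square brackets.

(1) Cluster Epenthesis: no change — [yatinpoku]
(2) Labial Nasal Assimilation: [yatinpoku] → [yatimpoku]
(3) t-Assibilation: [yatimpoku] → [yasimpoku]
(4) Voicing Between Vowels: [yasimpoku] → [yazimpogu]

[yazimpogu]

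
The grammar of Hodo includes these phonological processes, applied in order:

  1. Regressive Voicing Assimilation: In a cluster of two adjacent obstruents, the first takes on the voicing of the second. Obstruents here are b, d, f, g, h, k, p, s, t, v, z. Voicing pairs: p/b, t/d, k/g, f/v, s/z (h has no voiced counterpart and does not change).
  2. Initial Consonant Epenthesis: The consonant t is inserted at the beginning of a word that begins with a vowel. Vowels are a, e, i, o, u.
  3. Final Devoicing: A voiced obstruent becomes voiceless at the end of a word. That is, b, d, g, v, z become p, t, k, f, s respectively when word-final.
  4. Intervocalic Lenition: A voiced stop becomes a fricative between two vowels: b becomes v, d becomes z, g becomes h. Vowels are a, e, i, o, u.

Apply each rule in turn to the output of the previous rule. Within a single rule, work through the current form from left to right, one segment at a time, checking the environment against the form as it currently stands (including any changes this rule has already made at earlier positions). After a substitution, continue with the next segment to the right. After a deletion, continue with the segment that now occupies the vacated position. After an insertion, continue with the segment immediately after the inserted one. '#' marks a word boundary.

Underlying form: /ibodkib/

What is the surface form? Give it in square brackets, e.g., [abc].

1 Regressive Voicing Assimilation: [ibodkib] → [ibotkib]
2 Initial Consonant Epenthesis: [ibotkib] → [tibotkib]
3 Final Devoicing: [tibotkib] → [tibotkip]
4 Intervocalic Lenition: [tibotkip] → [tivotkip]

[tivotkip]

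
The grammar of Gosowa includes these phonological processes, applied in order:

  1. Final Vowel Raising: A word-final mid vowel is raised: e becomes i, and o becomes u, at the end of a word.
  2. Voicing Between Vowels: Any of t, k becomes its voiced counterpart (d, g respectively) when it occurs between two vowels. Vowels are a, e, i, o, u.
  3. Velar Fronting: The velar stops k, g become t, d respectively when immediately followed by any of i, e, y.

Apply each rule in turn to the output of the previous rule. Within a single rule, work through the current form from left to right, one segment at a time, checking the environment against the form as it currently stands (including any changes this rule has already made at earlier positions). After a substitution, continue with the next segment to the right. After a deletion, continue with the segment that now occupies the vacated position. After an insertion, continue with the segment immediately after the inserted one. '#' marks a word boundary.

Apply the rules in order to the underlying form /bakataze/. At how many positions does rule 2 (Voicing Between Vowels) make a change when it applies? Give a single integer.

1 Final Vowel Raising: [bakataze] → [bakatazi]
2 Voicing Between Vowels: [bakatazi] → [bagadazi]
3 Velar Fronting: no change — [bagadazi]
Rule 2 changed 2 position(s).

2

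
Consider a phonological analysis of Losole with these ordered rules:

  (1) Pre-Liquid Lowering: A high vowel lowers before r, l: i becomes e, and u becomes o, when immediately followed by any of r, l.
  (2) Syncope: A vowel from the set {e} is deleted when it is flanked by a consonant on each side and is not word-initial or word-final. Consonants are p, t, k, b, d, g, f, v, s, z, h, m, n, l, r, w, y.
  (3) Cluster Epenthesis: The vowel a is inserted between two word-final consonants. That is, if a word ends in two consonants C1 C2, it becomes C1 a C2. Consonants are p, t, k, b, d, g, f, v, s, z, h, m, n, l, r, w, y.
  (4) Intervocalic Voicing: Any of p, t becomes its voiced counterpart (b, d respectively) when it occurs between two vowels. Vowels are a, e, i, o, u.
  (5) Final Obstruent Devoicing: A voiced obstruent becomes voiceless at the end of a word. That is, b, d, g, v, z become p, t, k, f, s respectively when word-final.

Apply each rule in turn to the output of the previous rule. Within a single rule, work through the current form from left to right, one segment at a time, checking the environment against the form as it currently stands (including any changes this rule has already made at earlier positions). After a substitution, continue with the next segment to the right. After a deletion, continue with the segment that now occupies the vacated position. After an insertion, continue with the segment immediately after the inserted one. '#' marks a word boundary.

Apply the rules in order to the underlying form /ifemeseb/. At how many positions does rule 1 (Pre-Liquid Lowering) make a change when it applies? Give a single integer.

0

(1) Pre-Liquid Lowering: no change — [ifemeseb]
(2) Syncope: [ifemeseb] → [ifmsb]
(3) Cluster Epenthesis: [ifmsb] → [ifmsab]
(4) Intervocalic Voicing: no change — [ifmsab]
(5) Final Obstruent Devoicing: [ifmsab] → [ifmsap]
Rule 1 changed 0 position(s).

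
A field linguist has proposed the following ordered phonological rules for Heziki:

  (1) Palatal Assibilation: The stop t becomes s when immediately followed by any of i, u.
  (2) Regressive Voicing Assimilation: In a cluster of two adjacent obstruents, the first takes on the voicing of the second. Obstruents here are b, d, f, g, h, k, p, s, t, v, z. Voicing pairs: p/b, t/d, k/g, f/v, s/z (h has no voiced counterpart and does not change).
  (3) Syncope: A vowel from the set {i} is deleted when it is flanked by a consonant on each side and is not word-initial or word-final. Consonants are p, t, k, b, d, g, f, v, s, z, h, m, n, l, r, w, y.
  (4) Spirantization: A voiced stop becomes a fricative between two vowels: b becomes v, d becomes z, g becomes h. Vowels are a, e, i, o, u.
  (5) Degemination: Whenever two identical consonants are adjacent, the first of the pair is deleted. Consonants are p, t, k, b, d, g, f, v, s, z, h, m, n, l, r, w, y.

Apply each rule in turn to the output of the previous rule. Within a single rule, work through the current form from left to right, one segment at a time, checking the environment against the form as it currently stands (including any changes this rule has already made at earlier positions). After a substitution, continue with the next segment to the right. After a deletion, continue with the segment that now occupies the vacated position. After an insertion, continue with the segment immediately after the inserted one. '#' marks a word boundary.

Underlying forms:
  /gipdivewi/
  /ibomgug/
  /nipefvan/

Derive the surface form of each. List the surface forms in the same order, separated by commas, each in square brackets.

/gipdivewi/:
  (1) Palatal Assibilation: no change — [gipdivewi]
  (2) Regressive Voicing Assimilation: [gipdivewi] → [gibdivewi]
  (3) Syncope: [gibdivewi] → [gbdvewi]
  (4) Spirantization: no change — [gbdvewi]
  (5) Degemination: no change — [gbdvewi]
/ibomgug/:
  (1) Palatal Assibilation: no change — [ibomgug]
  (2) Regressive Voicing Assimilation: no change — [ibomgug]
  (3) Syncope: no change — [ibomgug]
  (4) Spirantization: [ibomgug] → [ivomgug]
  (5) Degemination: no change — [ivomgug]
/nipefvan/:
  (1) Palatal Assibilation: no change — [nipefvan]
  (2) Regressive Voicing Assimilation: [nipefvan] → [nipevvan]
  (3) Syncope: [nipevvan] → [npevvan]
  (4) Spirantization: no change — [npevvan]
  (5) Degemination: [npevvan] → [npevan]

[gbdvewi], [ivomgug], [npevan]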